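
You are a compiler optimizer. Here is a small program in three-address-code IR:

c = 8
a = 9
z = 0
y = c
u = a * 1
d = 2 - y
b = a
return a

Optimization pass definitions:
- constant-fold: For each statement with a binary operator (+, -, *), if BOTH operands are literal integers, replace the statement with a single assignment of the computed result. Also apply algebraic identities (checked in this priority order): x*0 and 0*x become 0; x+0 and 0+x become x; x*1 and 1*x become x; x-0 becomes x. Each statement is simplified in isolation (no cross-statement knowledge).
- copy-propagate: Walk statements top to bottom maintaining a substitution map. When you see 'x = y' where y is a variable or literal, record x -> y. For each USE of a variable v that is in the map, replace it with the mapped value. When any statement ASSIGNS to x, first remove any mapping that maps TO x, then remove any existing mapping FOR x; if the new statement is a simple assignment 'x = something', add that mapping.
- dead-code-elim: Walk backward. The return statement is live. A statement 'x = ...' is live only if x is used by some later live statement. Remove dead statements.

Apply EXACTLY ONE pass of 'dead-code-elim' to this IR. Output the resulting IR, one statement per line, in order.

Applying dead-code-elim statement-by-statement:
  [8] return a  -> KEEP (return); live=['a']
  [7] b = a  -> DEAD (b not live)
  [6] d = 2 - y  -> DEAD (d not live)
  [5] u = a * 1  -> DEAD (u not live)
  [4] y = c  -> DEAD (y not live)
  [3] z = 0  -> DEAD (z not live)
  [2] a = 9  -> KEEP; live=[]
  [1] c = 8  -> DEAD (c not live)
Result (2 stmts):
  a = 9
  return a

Answer: a = 9
return a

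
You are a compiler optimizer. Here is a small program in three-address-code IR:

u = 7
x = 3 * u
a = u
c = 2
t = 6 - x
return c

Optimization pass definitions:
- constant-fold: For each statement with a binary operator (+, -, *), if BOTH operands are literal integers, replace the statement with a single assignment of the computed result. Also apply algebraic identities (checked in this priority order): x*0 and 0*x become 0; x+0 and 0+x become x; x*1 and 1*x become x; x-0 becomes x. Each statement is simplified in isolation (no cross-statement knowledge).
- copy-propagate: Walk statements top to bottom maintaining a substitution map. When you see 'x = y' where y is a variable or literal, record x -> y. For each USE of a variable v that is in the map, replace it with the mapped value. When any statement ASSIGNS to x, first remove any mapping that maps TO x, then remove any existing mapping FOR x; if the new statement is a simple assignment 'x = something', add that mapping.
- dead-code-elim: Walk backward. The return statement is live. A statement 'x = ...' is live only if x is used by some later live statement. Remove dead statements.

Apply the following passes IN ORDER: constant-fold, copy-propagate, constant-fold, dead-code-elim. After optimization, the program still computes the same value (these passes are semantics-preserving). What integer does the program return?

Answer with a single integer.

Initial IR:
  u = 7
  x = 3 * u
  a = u
  c = 2
  t = 6 - x
  return c
After constant-fold (6 stmts):
  u = 7
  x = 3 * u
  a = u
  c = 2
  t = 6 - x
  return c
After copy-propagate (6 stmts):
  u = 7
  x = 3 * 7
  a = 7
  c = 2
  t = 6 - x
  return 2
After constant-fold (6 stmts):
  u = 7
  x = 21
  a = 7
  c = 2
  t = 6 - x
  return 2
After dead-code-elim (1 stmts):
  return 2
Evaluate:
  u = 7  =>  u = 7
  x = 3 * u  =>  x = 21
  a = u  =>  a = 7
  c = 2  =>  c = 2
  t = 6 - x  =>  t = -15
  return c = 2

Answer: 2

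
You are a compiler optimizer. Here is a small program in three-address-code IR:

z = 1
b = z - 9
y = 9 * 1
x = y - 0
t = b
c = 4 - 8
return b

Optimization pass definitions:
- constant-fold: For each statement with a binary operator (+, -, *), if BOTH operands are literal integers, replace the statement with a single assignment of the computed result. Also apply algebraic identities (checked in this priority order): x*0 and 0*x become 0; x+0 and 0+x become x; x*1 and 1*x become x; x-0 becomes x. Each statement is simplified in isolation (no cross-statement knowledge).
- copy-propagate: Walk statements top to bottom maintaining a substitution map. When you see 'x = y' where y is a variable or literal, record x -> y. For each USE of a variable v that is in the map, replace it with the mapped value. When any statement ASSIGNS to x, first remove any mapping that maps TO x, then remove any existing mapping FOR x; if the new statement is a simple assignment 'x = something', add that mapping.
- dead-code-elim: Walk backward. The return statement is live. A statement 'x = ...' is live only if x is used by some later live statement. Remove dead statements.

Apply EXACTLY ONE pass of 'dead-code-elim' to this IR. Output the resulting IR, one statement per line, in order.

Applying dead-code-elim statement-by-statement:
  [7] return b  -> KEEP (return); live=['b']
  [6] c = 4 - 8  -> DEAD (c not live)
  [5] t = b  -> DEAD (t not live)
  [4] x = y - 0  -> DEAD (x not live)
  [3] y = 9 * 1  -> DEAD (y not live)
  [2] b = z - 9  -> KEEP; live=['z']
  [1] z = 1  -> KEEP; live=[]
Result (3 stmts):
  z = 1
  b = z - 9
  return b

Answer: z = 1
b = z - 9
return b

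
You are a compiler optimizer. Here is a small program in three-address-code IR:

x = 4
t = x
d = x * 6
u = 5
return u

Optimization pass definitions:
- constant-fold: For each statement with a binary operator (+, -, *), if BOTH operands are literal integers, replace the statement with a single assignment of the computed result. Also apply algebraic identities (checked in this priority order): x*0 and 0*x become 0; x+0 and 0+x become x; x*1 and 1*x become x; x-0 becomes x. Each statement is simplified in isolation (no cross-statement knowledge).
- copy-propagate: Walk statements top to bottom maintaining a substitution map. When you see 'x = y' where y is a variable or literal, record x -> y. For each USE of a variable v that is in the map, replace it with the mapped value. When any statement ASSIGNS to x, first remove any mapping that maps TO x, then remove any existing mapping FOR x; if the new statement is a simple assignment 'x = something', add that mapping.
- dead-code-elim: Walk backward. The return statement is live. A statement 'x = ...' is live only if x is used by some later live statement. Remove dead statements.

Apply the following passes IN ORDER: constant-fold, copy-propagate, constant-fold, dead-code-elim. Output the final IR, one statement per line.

Initial IR:
  x = 4
  t = x
  d = x * 6
  u = 5
  return u
After constant-fold (5 stmts):
  x = 4
  t = x
  d = x * 6
  u = 5
  return u
After copy-propagate (5 stmts):
  x = 4
  t = 4
  d = 4 * 6
  u = 5
  return 5
After constant-fold (5 stmts):
  x = 4
  t = 4
  d = 24
  u = 5
  return 5
After dead-code-elim (1 stmts):
  return 5

Answer: return 5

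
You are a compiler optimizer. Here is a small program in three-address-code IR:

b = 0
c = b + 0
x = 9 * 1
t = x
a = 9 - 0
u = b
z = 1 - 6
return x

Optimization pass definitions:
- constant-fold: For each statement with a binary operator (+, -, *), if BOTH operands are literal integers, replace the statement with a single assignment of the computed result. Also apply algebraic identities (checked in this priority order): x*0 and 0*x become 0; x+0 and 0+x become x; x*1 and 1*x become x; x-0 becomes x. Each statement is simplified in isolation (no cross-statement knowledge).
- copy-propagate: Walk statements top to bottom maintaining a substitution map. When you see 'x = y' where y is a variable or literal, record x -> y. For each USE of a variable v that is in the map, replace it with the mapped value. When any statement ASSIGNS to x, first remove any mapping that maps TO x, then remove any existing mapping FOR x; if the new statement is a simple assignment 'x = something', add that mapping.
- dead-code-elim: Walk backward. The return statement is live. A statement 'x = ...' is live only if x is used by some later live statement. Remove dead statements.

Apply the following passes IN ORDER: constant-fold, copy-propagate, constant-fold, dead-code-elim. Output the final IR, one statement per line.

Initial IR:
  b = 0
  c = b + 0
  x = 9 * 1
  t = x
  a = 9 - 0
  u = b
  z = 1 - 6
  return x
After constant-fold (8 stmts):
  b = 0
  c = b
  x = 9
  t = x
  a = 9
  u = b
  z = -5
  return x
After copy-propagate (8 stmts):
  b = 0
  c = 0
  x = 9
  t = 9
  a = 9
  u = 0
  z = -5
  return 9
After constant-fold (8 stmts):
  b = 0
  c = 0
  x = 9
  t = 9
  a = 9
  u = 0
  z = -5
  return 9
After dead-code-elim (1 stmts):
  return 9

Answer: return 9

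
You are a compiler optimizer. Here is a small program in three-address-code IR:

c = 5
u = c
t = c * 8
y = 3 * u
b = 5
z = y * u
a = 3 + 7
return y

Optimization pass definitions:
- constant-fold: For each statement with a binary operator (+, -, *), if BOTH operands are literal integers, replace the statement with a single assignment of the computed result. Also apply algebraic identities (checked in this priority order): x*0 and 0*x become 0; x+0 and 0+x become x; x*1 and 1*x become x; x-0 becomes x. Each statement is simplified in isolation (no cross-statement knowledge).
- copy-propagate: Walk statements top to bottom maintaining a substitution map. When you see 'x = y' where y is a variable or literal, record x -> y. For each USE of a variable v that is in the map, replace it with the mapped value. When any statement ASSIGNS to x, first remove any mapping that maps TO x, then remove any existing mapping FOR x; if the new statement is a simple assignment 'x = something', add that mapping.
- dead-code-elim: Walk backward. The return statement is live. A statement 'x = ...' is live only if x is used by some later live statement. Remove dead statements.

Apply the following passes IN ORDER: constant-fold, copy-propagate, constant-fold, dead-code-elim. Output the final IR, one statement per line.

Initial IR:
  c = 5
  u = c
  t = c * 8
  y = 3 * u
  b = 5
  z = y * u
  a = 3 + 7
  return y
After constant-fold (8 stmts):
  c = 5
  u = c
  t = c * 8
  y = 3 * u
  b = 5
  z = y * u
  a = 10
  return y
After copy-propagate (8 stmts):
  c = 5
  u = 5
  t = 5 * 8
  y = 3 * 5
  b = 5
  z = y * 5
  a = 10
  return y
After constant-fold (8 stmts):
  c = 5
  u = 5
  t = 40
  y = 15
  b = 5
  z = y * 5
  a = 10
  return y
After dead-code-elim (2 stmts):
  y = 15
  return y

Answer: y = 15
return y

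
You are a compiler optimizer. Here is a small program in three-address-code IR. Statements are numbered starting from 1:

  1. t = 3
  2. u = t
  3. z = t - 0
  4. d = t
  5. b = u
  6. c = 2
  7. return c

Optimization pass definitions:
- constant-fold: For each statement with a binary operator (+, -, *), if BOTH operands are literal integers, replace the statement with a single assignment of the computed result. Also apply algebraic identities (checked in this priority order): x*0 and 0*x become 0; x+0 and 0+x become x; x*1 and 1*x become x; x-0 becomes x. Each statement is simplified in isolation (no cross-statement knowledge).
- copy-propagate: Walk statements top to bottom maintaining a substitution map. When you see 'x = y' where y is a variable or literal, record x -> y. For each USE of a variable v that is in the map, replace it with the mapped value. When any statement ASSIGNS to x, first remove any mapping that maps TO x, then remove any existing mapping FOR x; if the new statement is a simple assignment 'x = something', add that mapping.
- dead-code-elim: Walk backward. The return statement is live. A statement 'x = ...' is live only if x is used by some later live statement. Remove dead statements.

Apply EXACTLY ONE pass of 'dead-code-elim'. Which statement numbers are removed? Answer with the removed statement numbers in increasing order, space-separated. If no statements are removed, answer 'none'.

Backward liveness scan:
Stmt 1 't = 3': DEAD (t not in live set [])
Stmt 2 'u = t': DEAD (u not in live set [])
Stmt 3 'z = t - 0': DEAD (z not in live set [])
Stmt 4 'd = t': DEAD (d not in live set [])
Stmt 5 'b = u': DEAD (b not in live set [])
Stmt 6 'c = 2': KEEP (c is live); live-in = []
Stmt 7 'return c': KEEP (return); live-in = ['c']
Removed statement numbers: [1, 2, 3, 4, 5]
Surviving IR:
  c = 2
  return c

Answer: 1 2 3 4 5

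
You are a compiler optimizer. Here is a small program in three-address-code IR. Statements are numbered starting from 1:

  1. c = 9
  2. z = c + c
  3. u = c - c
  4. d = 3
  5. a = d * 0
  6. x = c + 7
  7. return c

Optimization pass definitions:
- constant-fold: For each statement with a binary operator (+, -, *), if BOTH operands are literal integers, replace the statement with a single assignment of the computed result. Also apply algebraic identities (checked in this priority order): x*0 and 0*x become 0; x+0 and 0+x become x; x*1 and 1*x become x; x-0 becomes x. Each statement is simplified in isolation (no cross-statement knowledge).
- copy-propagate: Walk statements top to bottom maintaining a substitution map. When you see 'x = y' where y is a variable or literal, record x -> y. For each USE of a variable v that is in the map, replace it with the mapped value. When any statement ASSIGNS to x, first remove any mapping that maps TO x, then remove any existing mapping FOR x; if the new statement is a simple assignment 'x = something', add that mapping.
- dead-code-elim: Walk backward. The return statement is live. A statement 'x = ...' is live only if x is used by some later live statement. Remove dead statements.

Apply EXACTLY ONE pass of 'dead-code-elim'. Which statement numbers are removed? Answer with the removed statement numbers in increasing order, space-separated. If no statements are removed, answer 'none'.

Answer: 2 3 4 5 6

Derivation:
Backward liveness scan:
Stmt 1 'c = 9': KEEP (c is live); live-in = []
Stmt 2 'z = c + c': DEAD (z not in live set ['c'])
Stmt 3 'u = c - c': DEAD (u not in live set ['c'])
Stmt 4 'd = 3': DEAD (d not in live set ['c'])
Stmt 5 'a = d * 0': DEAD (a not in live set ['c'])
Stmt 6 'x = c + 7': DEAD (x not in live set ['c'])
Stmt 7 'return c': KEEP (return); live-in = ['c']
Removed statement numbers: [2, 3, 4, 5, 6]
Surviving IR:
  c = 9
  return c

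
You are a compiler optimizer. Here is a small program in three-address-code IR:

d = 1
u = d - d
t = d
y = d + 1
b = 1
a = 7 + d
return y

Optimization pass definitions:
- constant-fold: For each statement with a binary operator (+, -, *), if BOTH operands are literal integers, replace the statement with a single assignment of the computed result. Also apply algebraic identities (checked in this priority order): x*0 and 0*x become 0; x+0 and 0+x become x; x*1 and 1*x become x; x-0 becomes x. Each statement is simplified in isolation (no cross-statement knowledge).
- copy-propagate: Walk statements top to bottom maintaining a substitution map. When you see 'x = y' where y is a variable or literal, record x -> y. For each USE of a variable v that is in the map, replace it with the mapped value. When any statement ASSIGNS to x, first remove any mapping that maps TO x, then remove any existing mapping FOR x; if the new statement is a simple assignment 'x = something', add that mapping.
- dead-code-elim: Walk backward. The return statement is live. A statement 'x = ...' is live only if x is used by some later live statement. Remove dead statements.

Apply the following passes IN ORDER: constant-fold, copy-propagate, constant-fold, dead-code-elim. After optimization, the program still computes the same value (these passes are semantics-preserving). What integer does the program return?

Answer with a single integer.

Answer: 2

Derivation:
Initial IR:
  d = 1
  u = d - d
  t = d
  y = d + 1
  b = 1
  a = 7 + d
  return y
After constant-fold (7 stmts):
  d = 1
  u = d - d
  t = d
  y = d + 1
  b = 1
  a = 7 + d
  return y
After copy-propagate (7 stmts):
  d = 1
  u = 1 - 1
  t = 1
  y = 1 + 1
  b = 1
  a = 7 + 1
  return y
After constant-fold (7 stmts):
  d = 1
  u = 0
  t = 1
  y = 2
  b = 1
  a = 8
  return y
After dead-code-elim (2 stmts):
  y = 2
  return y
Evaluate:
  d = 1  =>  d = 1
  u = d - d  =>  u = 0
  t = d  =>  t = 1
  y = d + 1  =>  y = 2
  b = 1  =>  b = 1
  a = 7 + d  =>  a = 8
  return y = 2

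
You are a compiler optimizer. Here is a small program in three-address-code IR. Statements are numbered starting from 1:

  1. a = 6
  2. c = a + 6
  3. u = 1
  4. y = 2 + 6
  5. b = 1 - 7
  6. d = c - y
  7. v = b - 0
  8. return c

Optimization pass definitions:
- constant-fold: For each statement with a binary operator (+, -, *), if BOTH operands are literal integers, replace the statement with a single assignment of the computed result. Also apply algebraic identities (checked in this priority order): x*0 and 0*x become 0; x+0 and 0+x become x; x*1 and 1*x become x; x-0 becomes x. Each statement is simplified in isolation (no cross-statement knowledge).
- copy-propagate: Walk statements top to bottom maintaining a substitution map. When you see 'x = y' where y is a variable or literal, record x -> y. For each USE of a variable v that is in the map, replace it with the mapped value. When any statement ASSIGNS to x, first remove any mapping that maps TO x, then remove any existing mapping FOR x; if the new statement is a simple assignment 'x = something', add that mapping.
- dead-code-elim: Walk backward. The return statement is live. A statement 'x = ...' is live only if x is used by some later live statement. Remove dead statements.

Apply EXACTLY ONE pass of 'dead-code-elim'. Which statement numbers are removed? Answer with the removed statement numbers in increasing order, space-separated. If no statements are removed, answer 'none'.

Answer: 3 4 5 6 7

Derivation:
Backward liveness scan:
Stmt 1 'a = 6': KEEP (a is live); live-in = []
Stmt 2 'c = a + 6': KEEP (c is live); live-in = ['a']
Stmt 3 'u = 1': DEAD (u not in live set ['c'])
Stmt 4 'y = 2 + 6': DEAD (y not in live set ['c'])
Stmt 5 'b = 1 - 7': DEAD (b not in live set ['c'])
Stmt 6 'd = c - y': DEAD (d not in live set ['c'])
Stmt 7 'v = b - 0': DEAD (v not in live set ['c'])
Stmt 8 'return c': KEEP (return); live-in = ['c']
Removed statement numbers: [3, 4, 5, 6, 7]
Surviving IR:
  a = 6
  c = a + 6
  return c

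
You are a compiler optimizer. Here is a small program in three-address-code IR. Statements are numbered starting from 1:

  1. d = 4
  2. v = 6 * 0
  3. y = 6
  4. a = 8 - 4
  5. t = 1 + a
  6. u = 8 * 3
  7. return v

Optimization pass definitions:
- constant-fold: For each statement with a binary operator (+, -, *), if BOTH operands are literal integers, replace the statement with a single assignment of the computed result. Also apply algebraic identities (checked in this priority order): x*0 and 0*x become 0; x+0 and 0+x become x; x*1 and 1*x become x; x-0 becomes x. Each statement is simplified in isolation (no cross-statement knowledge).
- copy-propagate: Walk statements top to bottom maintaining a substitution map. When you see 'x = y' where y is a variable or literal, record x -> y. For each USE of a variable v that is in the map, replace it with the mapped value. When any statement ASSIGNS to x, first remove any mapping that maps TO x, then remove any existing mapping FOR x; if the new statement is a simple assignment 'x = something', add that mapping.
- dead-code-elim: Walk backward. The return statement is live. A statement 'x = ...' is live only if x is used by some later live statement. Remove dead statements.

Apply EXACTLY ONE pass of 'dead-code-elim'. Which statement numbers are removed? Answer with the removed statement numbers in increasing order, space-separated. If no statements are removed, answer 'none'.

Backward liveness scan:
Stmt 1 'd = 4': DEAD (d not in live set [])
Stmt 2 'v = 6 * 0': KEEP (v is live); live-in = []
Stmt 3 'y = 6': DEAD (y not in live set ['v'])
Stmt 4 'a = 8 - 4': DEAD (a not in live set ['v'])
Stmt 5 't = 1 + a': DEAD (t not in live set ['v'])
Stmt 6 'u = 8 * 3': DEAD (u not in live set ['v'])
Stmt 7 'return v': KEEP (return); live-in = ['v']
Removed statement numbers: [1, 3, 4, 5, 6]
Surviving IR:
  v = 6 * 0
  return v

Answer: 1 3 4 5 6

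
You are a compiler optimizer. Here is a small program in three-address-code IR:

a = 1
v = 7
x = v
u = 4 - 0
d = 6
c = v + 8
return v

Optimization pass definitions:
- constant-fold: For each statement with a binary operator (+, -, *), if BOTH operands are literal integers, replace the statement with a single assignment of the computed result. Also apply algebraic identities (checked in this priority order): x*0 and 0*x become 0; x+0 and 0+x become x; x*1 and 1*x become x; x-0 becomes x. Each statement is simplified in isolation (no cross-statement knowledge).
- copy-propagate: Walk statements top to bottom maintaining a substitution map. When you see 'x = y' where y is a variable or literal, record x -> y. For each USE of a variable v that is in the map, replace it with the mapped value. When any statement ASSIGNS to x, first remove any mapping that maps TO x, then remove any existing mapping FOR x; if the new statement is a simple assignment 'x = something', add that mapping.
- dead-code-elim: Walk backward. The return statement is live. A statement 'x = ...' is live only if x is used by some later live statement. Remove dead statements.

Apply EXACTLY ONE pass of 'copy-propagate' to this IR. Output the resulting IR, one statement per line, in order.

Applying copy-propagate statement-by-statement:
  [1] a = 1  (unchanged)
  [2] v = 7  (unchanged)
  [3] x = v  -> x = 7
  [4] u = 4 - 0  (unchanged)
  [5] d = 6  (unchanged)
  [6] c = v + 8  -> c = 7 + 8
  [7] return v  -> return 7
Result (7 stmts):
  a = 1
  v = 7
  x = 7
  u = 4 - 0
  d = 6
  c = 7 + 8
  return 7

Answer: a = 1
v = 7
x = 7
u = 4 - 0
d = 6
c = 7 + 8
return 7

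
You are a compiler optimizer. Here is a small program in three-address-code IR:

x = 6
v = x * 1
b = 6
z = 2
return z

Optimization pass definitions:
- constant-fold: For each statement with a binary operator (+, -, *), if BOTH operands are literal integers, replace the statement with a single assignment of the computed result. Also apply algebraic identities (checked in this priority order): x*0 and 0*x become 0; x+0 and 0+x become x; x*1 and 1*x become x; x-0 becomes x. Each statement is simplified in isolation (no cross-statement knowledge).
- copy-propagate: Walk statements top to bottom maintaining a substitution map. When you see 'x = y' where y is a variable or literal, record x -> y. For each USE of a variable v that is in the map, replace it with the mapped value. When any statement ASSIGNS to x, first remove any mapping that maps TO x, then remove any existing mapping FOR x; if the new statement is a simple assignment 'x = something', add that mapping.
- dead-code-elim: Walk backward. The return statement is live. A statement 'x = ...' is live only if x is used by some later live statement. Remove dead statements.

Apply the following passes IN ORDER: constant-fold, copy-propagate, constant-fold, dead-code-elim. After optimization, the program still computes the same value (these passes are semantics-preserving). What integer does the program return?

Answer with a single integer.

Answer: 2

Derivation:
Initial IR:
  x = 6
  v = x * 1
  b = 6
  z = 2
  return z
After constant-fold (5 stmts):
  x = 6
  v = x
  b = 6
  z = 2
  return z
After copy-propagate (5 stmts):
  x = 6
  v = 6
  b = 6
  z = 2
  return 2
After constant-fold (5 stmts):
  x = 6
  v = 6
  b = 6
  z = 2
  return 2
After dead-code-elim (1 stmts):
  return 2
Evaluate:
  x = 6  =>  x = 6
  v = x * 1  =>  v = 6
  b = 6  =>  b = 6
  z = 2  =>  z = 2
  return z = 2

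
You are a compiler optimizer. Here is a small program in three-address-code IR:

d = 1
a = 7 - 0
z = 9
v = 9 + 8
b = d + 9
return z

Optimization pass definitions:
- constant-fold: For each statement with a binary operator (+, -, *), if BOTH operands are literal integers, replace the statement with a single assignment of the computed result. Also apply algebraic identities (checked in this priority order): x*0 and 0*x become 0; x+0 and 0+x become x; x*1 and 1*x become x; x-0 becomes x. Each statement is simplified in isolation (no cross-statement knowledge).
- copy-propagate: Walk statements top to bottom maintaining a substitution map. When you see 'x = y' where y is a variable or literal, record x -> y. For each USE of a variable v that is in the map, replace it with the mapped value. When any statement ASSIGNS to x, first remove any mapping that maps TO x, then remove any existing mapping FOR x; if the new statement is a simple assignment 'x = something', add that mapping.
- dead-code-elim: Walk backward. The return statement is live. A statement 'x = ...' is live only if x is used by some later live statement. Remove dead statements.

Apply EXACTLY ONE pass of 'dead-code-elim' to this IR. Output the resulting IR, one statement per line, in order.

Answer: z = 9
return z

Derivation:
Applying dead-code-elim statement-by-statement:
  [6] return z  -> KEEP (return); live=['z']
  [5] b = d + 9  -> DEAD (b not live)
  [4] v = 9 + 8  -> DEAD (v not live)
  [3] z = 9  -> KEEP; live=[]
  [2] a = 7 - 0  -> DEAD (a not live)
  [1] d = 1  -> DEAD (d not live)
Result (2 stmts):
  z = 9
  return z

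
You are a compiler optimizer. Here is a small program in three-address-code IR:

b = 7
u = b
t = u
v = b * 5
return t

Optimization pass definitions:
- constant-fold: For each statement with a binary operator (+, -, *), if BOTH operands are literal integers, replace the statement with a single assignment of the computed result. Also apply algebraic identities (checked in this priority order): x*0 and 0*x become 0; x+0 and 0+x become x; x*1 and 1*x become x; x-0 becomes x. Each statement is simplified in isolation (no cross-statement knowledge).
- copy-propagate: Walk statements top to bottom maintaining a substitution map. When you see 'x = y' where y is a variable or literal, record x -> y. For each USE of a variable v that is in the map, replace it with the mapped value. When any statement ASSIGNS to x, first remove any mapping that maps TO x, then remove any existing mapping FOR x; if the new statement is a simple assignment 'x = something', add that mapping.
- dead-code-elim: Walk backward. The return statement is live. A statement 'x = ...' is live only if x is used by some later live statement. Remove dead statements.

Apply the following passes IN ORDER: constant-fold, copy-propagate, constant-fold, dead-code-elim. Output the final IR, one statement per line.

Initial IR:
  b = 7
  u = b
  t = u
  v = b * 5
  return t
After constant-fold (5 stmts):
  b = 7
  u = b
  t = u
  v = b * 5
  return t
After copy-propagate (5 stmts):
  b = 7
  u = 7
  t = 7
  v = 7 * 5
  return 7
After constant-fold (5 stmts):
  b = 7
  u = 7
  t = 7
  v = 35
  return 7
After dead-code-elim (1 stmts):
  return 7

Answer: return 7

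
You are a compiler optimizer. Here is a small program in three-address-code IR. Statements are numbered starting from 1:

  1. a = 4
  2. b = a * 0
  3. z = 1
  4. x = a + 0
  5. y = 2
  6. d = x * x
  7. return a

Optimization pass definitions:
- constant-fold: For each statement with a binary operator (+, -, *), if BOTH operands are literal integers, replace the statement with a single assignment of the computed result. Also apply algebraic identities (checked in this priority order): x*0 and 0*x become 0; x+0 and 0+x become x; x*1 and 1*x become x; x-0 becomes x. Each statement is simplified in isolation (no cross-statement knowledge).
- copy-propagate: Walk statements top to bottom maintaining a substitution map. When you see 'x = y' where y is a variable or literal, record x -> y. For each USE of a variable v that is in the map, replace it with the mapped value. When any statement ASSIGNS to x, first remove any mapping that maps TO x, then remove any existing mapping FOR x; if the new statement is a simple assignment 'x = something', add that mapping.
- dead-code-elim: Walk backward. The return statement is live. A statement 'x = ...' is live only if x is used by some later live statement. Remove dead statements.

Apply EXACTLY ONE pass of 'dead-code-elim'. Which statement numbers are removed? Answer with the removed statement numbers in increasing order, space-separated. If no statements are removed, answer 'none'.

Answer: 2 3 4 5 6

Derivation:
Backward liveness scan:
Stmt 1 'a = 4': KEEP (a is live); live-in = []
Stmt 2 'b = a * 0': DEAD (b not in live set ['a'])
Stmt 3 'z = 1': DEAD (z not in live set ['a'])
Stmt 4 'x = a + 0': DEAD (x not in live set ['a'])
Stmt 5 'y = 2': DEAD (y not in live set ['a'])
Stmt 6 'd = x * x': DEAD (d not in live set ['a'])
Stmt 7 'return a': KEEP (return); live-in = ['a']
Removed statement numbers: [2, 3, 4, 5, 6]
Surviving IR:
  a = 4
  return a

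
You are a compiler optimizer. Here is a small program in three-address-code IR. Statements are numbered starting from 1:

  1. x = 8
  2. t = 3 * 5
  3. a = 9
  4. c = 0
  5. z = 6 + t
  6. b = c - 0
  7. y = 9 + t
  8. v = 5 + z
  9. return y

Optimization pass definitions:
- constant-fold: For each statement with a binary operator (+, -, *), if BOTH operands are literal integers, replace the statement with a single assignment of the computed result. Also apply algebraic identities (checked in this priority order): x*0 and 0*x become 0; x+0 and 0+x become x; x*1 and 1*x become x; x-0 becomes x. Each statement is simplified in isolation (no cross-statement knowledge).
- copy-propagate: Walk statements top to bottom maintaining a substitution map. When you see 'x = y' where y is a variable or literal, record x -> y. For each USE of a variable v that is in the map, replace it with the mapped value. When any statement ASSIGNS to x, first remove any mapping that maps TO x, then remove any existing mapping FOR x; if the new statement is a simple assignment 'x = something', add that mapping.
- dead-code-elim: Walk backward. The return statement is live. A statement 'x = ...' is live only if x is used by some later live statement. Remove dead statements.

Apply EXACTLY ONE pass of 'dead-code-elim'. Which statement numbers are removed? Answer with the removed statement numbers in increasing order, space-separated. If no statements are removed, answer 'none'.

Backward liveness scan:
Stmt 1 'x = 8': DEAD (x not in live set [])
Stmt 2 't = 3 * 5': KEEP (t is live); live-in = []
Stmt 3 'a = 9': DEAD (a not in live set ['t'])
Stmt 4 'c = 0': DEAD (c not in live set ['t'])
Stmt 5 'z = 6 + t': DEAD (z not in live set ['t'])
Stmt 6 'b = c - 0': DEAD (b not in live set ['t'])
Stmt 7 'y = 9 + t': KEEP (y is live); live-in = ['t']
Stmt 8 'v = 5 + z': DEAD (v not in live set ['y'])
Stmt 9 'return y': KEEP (return); live-in = ['y']
Removed statement numbers: [1, 3, 4, 5, 6, 8]
Surviving IR:
  t = 3 * 5
  y = 9 + t
  return y

Answer: 1 3 4 5 6 8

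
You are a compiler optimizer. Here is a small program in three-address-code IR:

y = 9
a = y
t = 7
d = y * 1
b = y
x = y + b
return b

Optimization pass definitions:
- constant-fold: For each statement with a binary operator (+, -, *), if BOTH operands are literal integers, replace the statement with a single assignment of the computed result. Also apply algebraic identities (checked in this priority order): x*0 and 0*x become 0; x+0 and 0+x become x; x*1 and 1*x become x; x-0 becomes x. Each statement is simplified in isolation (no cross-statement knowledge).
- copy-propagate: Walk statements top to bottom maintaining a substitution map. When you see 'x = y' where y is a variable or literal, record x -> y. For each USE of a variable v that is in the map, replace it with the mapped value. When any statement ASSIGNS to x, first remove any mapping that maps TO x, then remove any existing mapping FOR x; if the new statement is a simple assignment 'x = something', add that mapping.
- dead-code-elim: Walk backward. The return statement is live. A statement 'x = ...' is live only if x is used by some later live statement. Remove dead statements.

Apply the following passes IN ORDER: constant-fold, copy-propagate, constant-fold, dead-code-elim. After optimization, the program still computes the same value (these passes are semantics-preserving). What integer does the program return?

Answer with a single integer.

Answer: 9

Derivation:
Initial IR:
  y = 9
  a = y
  t = 7
  d = y * 1
  b = y
  x = y + b
  return b
After constant-fold (7 stmts):
  y = 9
  a = y
  t = 7
  d = y
  b = y
  x = y + b
  return b
After copy-propagate (7 stmts):
  y = 9
  a = 9
  t = 7
  d = 9
  b = 9
  x = 9 + 9
  return 9
After constant-fold (7 stmts):
  y = 9
  a = 9
  t = 7
  d = 9
  b = 9
  x = 18
  return 9
After dead-code-elim (1 stmts):
  return 9
Evaluate:
  y = 9  =>  y = 9
  a = y  =>  a = 9
  t = 7  =>  t = 7
  d = y * 1  =>  d = 9
  b = y  =>  b = 9
  x = y + b  =>  x = 18
  return b = 9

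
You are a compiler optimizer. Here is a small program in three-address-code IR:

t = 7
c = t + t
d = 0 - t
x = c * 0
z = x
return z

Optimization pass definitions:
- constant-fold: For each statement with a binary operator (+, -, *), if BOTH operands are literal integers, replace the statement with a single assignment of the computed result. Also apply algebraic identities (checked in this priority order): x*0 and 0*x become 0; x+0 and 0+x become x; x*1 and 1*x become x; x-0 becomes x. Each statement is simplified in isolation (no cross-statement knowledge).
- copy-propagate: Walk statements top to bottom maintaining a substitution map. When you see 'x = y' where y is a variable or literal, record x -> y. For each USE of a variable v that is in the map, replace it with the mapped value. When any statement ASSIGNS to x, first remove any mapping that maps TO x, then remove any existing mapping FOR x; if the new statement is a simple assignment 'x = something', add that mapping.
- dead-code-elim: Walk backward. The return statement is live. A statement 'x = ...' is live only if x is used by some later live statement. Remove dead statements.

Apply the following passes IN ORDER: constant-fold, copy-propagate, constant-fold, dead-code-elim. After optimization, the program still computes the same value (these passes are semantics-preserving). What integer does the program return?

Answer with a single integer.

Answer: 0

Derivation:
Initial IR:
  t = 7
  c = t + t
  d = 0 - t
  x = c * 0
  z = x
  return z
After constant-fold (6 stmts):
  t = 7
  c = t + t
  d = 0 - t
  x = 0
  z = x
  return z
After copy-propagate (6 stmts):
  t = 7
  c = 7 + 7
  d = 0 - 7
  x = 0
  z = 0
  return 0
After constant-fold (6 stmts):
  t = 7
  c = 14
  d = -7
  x = 0
  z = 0
  return 0
After dead-code-elim (1 stmts):
  return 0
Evaluate:
  t = 7  =>  t = 7
  c = t + t  =>  c = 14
  d = 0 - t  =>  d = -7
  x = c * 0  =>  x = 0
  z = x  =>  z = 0
  return z = 0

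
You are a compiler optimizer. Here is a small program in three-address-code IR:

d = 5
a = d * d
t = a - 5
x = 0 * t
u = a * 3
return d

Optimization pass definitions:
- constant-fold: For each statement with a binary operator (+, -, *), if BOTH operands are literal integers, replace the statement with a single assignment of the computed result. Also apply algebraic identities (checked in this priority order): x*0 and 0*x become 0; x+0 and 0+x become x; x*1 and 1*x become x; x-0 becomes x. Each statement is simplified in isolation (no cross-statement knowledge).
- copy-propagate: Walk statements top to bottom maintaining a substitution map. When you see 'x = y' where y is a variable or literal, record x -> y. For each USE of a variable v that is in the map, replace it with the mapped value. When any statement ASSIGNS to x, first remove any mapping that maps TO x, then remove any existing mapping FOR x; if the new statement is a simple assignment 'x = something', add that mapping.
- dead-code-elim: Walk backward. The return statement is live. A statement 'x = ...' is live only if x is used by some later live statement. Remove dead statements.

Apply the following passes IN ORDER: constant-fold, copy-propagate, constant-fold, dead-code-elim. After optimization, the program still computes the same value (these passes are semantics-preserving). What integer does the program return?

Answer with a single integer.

Initial IR:
  d = 5
  a = d * d
  t = a - 5
  x = 0 * t
  u = a * 3
  return d
After constant-fold (6 stmts):
  d = 5
  a = d * d
  t = a - 5
  x = 0
  u = a * 3
  return d
After copy-propagate (6 stmts):
  d = 5
  a = 5 * 5
  t = a - 5
  x = 0
  u = a * 3
  return 5
After constant-fold (6 stmts):
  d = 5
  a = 25
  t = a - 5
  x = 0
  u = a * 3
  return 5
After dead-code-elim (1 stmts):
  return 5
Evaluate:
  d = 5  =>  d = 5
  a = d * d  =>  a = 25
  t = a - 5  =>  t = 20
  x = 0 * t  =>  x = 0
  u = a * 3  =>  u = 75
  return d = 5

Answer: 5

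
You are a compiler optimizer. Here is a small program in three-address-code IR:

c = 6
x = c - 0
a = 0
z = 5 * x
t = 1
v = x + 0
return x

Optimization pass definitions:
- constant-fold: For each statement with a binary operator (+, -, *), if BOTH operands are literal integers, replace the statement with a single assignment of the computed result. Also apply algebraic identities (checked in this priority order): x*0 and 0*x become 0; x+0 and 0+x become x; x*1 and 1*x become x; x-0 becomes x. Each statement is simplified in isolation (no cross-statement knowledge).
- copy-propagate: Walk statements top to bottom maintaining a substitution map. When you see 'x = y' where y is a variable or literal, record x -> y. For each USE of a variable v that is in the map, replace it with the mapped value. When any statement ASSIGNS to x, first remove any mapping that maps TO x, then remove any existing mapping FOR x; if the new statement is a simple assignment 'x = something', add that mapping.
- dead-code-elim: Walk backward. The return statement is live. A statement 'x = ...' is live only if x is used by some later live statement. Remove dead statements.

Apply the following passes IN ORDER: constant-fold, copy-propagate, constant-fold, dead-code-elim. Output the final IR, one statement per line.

Answer: return 6

Derivation:
Initial IR:
  c = 6
  x = c - 0
  a = 0
  z = 5 * x
  t = 1
  v = x + 0
  return x
After constant-fold (7 stmts):
  c = 6
  x = c
  a = 0
  z = 5 * x
  t = 1
  v = x
  return x
After copy-propagate (7 stmts):
  c = 6
  x = 6
  a = 0
  z = 5 * 6
  t = 1
  v = 6
  return 6
After constant-fold (7 stmts):
  c = 6
  x = 6
  a = 0
  z = 30
  t = 1
  v = 6
  return 6
After dead-code-elim (1 stmts):
  return 6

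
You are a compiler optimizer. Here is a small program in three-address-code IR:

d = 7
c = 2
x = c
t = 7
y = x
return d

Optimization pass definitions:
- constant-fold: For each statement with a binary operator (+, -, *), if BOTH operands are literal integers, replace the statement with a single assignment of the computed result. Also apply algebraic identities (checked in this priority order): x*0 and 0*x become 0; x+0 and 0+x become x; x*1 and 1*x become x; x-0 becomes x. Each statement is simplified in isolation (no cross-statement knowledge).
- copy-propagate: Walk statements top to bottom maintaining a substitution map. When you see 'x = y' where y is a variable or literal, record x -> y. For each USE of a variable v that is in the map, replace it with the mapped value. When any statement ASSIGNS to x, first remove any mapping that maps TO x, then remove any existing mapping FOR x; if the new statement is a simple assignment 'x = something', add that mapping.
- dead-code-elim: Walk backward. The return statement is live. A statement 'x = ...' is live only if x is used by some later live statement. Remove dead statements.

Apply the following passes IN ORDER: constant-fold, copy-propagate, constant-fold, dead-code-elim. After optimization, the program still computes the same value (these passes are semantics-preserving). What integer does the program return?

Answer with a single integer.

Initial IR:
  d = 7
  c = 2
  x = c
  t = 7
  y = x
  return d
After constant-fold (6 stmts):
  d = 7
  c = 2
  x = c
  t = 7
  y = x
  return d
After copy-propagate (6 stmts):
  d = 7
  c = 2
  x = 2
  t = 7
  y = 2
  return 7
After constant-fold (6 stmts):
  d = 7
  c = 2
  x = 2
  t = 7
  y = 2
  return 7
After dead-code-elim (1 stmts):
  return 7
Evaluate:
  d = 7  =>  d = 7
  c = 2  =>  c = 2
  x = c  =>  x = 2
  t = 7  =>  t = 7
  y = x  =>  y = 2
  return d = 7

Answer: 7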